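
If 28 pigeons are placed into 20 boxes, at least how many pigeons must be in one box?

By the pigeonhole principle: ceiling(28/20).

Final answer: 2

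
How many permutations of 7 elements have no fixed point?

D(n) = (n-1)(D(n-1) + D(n-2)), D(0)=1, D(1)=0.
Building up: D(2)=1, D(3)=2, D(4)=9, D(5)=44, D(6)=265.
D(7) = 6 x (D(6) + D(5)) = 6 x (265 + 44).

Final answer: D(7) = 1854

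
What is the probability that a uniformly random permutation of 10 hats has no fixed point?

Derangements satisfy D(n) = (n-1)(D(n-1) + D(n-2)), starting from D(0)=1, D(1)=0.
Building up: D(2)=1, D(3)=2, D(4)=9, D(5)=44, D(6)=265, D(7)=1854, D(8)=14833, D(9)=133496, D(10)=1334961.
Total arrangements: 10! = 3628800.
Probability = D(10)/10! = 16481/44800.

Final answer: D(10)/10! = 1334961/3628800 = 0.367879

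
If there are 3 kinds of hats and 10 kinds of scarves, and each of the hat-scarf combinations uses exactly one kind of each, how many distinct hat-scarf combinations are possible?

By the multiplication principle: 3 x 10.

Final answer: 30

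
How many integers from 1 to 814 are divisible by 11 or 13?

Multiples of 11: 74. Multiples of 13: 62. Of both (lcm=143): 5.
By inclusion-exclusion: 74 + 62 - 5.

Final answer: 131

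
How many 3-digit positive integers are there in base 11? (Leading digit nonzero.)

Leading digit: 10 options (nonzero). Other 2 digit(s): 11 options each.
Total: 10 x 11^2.

Final answer: 1210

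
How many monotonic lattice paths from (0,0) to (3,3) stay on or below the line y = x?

Total monotonic paths to (3,3): C(6,3) = 20.
By the reflection principle, paths that go above the diagonal number C(6,4) = 15.
Valid Dyck paths: 20 - 15.
(These counts are the Catalan numbers.)

Final answer: C_{3} = 5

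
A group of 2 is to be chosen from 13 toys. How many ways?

C(13,2) = 13!/(2! x (13-2)!).

Final answer: C(13,2) = 78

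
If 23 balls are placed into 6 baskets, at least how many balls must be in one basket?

By the pigeonhole principle: ceiling(23/6).

Final answer: 4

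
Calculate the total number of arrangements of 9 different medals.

The number of ways to arrange 9 distinct objects is 9!.

Final answer: 9! = 362880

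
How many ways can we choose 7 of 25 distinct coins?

C(25,7) = 25!/(7! x (25-7)!).

Final answer: C(25,7) = 480700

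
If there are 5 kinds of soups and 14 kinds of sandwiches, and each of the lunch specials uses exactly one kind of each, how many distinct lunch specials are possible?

By the multiplication principle: 5 x 14.

Final answer: 70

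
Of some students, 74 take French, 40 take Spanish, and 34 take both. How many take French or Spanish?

|A union B| = |A| + |B| - |A intersect B| = 74 + 40 - 34.

Final answer: 80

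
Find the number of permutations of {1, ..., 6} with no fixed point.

D(n) = (n-1)(D(n-1) + D(n-2)), D(0)=1, D(1)=0.
D(2) = 1 x (0 + 1) = 1
D(3) = 2 x (1 + 0) = 2
D(4) = 3 x (2 + 1) = 9
D(5) = 4 x (9 + 2) = 44
D(6) = 5 x (D(5) + D(4)) = 5 x (44 + 9)

Final answer: D(6) = 265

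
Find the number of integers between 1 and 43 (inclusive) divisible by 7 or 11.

Multiples of 7: 6. Multiples of 11: 3. Of both (lcm=77): 0.
By inclusion-exclusion: 6 + 3 - 0.

Final answer: 9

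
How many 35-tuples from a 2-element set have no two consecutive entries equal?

First character: 2 choices. Each subsequent: 1 choices (must differ from the previous one).
Total: 2 x 1^34.

Final answer: 2 x 1^{34} = 2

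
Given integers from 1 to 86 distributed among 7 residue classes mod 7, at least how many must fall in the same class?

By pigeonhole with 86 objects and 7 categories: ceiling(86/7).

Final answer: 13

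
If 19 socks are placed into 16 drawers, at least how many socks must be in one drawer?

By the pigeonhole principle: ceiling(19/16).

Final answer: 2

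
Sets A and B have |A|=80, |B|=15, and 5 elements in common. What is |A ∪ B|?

|A union B| = |A| + |B| - |A intersect B| = 80 + 15 - 5.

Final answer: 90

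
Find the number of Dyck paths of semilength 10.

Total monotonic paths to (10,10): C(20,10) = 184756.
Reflecting each bad path at its first crossing gives a bijection with paths to (9,11): C(20,11) = 167960.
Valid Dyck paths: 184756 - 167960.
(Equivalently, C_{10} = C(20,10)/11 = 184756/11.)

Final answer: C_{10} = 16796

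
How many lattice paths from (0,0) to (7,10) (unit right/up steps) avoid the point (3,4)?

Total paths to (7,10): C(17,10) = 19448.
Paths through (3,4): C(7,4) x C(10,6) = 7350.
Avoiding (3,4): 19448 - 7350.

Final answer: 12098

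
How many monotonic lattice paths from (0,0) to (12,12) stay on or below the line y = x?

Total monotonic paths to (12,12): C(24,12) = 2704156.
Paths that cross above y=x (reflection bijection): C(24,13) = 2496144.
Valid Dyck paths: 2704156 - 2496144.
(These counts are the Catalan numbers.)

Final answer: C_{12} = 208012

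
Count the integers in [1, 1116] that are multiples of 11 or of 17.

Multiples of 11: 101. Multiples of 17: 65. Of both (lcm=187): 5.
By inclusion-exclusion: 101 + 65 - 5.

Final answer: 161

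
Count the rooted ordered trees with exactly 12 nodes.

This is counted by the nth Catalan number C_n. Here n = 12 - 1 = 11.
C_n = C(2n,n)/(n+1), so C_{11} = C(22,11)/12 = 705432/12.

Final answer: C_{11} = 58786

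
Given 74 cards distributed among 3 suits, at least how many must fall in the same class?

By pigeonhole with 74 objects and 3 categories: ceiling(74/3).

Final answer: 25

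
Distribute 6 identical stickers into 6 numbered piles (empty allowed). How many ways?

Stars and bars: C(n+k-1, k-1) = C(11,5).

Final answer: C(11,5) = 462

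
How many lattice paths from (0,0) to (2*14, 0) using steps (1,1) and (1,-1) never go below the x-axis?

Total monotonic paths to (14,14): C(28,14) = 40116600.
By the reflection principle, paths that go above the diagonal number C(28,15) = 37442160.
Valid Dyck paths: 40116600 - 37442160.
(This is the Catalan number C_{14}.)

Final answer: C_{14} = 2674440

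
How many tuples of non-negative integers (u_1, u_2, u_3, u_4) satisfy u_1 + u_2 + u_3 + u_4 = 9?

Stars and bars with 9 stars and 3 bars:
C(9+4-1, 4-1) = C(12,3).

Final answer: C(12,3) = 220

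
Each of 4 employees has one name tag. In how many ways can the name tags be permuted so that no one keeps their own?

D(n) = (n-1)(D(n-1) + D(n-2)), D(0)=1, D(1)=0.
D(2) = 1 x (0 + 1) = 1
D(3) = 2 x (1 + 0) = 2
D(4) = 3 x (D(3) + D(2)) = 3 x (2 + 1)

Final answer: D(4) = 9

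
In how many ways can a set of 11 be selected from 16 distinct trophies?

C(16,11) = 16!/(11! x 5!).

Final answer: \binom{16}{11} = 4368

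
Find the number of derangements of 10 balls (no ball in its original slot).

Use the recurrence D(n) = (n-1)(D(n-1) + D(n-2)) with D(0)=1, D(1)=0.
D(2) = 1 x (0 + 1) = 1
D(3) = 2 x (1 + 0) = 2
D(4) = 3 x (2 + 1) = 9
D(5) = 4 x (9 + 2) = 44
D(6) = 5 x (44 + 9) = 265
D(7) = 6 x (265 + 44) = 1854
D(8) = 7 x (1854 + 265) = 14833
D(9) = 8 x (14833 + 1854) = 133496
D(10) = 9 x (D(9) + D(8)) = 9 x (133496 + 14833)

Final answer: D(10) = 1334961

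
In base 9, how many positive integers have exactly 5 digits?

Leading digit: 8 options (nonzero). Other 4 digit(s): 9 options each.
Total: 8 x 9^4.

Final answer: 52488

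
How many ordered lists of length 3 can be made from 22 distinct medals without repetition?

P(22,3) = 22!/(22-3)! = 22!/19!.

Final answer: P(22,3) = 9240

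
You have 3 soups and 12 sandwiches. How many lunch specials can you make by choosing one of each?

By the multiplication principle: 3 x 12.

Final answer: 36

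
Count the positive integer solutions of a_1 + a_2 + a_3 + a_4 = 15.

Substitute a'_i = a_i - 1 (so a'_i >= 0). Then sum a'_i = 15 - 4 = 11.
Stars and bars: C(11+4-1, 4-1) = C(14,3).

Final answer: C(14,3) = 364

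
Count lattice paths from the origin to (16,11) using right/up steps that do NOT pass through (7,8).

Total paths to (16,11): C(27,11) = 13037895.
Paths through (7,8): C(15,8) x C(12,3) = 1415700.
Avoiding (7,8): 13037895 - 1415700.

Final answer: 11622195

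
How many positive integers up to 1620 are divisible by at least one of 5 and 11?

Multiples of 5: 324. Multiples of 11: 147. Of both (lcm=55): 29.
By inclusion-exclusion: 324 + 147 - 29.

Final answer: 442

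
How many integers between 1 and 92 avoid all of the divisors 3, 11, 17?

|div by 3|=30, |div by 11|=8, |div by 17|=5.
|div by 3&11|=2, |div by 3&17|=1, |div by 11&17|=0, |div by all|=0.
By inclusion-exclusion, divisible by at least one: 30+8+5-2-1-0+0 = 40.
Not divisible by any: 92 - 40.

Final answer: 52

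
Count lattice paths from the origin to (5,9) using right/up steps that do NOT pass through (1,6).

Total paths to (5,9): C(14,9) = 2002.
Paths through (1,6): C(7,6) x C(7,3) = 245.
Avoiding (1,6): 2002 - 245.

Final answer: 1757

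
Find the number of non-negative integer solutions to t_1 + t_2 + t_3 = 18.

Stars and bars with 18 stars and 2 bars:
C(18+3-1, 3-1) = C(20,2).

Final answer: C(20,2) = 190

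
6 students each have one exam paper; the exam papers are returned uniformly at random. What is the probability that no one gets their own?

Use the recurrence D(n) = (n-1)(D(n-1) + D(n-2)) with D(0)=1, D(1)=0.
Building up: D(2)=1, D(3)=2, D(4)=9, D(5)=44, D(6)=265.
Total arrangements: 6! = 720.
Probability = D(6)/6! = 53/144.

Final answer: D(6)/6! = 265/720 = 0.368056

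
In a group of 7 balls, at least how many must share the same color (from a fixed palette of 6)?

There are 6 possible values for color (from a fixed palette of 6). With 7 balls and 6 categories, by pigeonhole: ceiling(7/6).

Final answer: 2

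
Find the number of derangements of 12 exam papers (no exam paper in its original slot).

Derangements satisfy D(n) = (n-1)(D(n-1) + D(n-2)), starting from D(0)=1, D(1)=0.
D(2) = 1 x (0 + 1) = 1
D(3) = 2 x (1 + 0) = 2
D(4) = 3 x (2 + 1) = 9
D(5) = 4 x (9 + 2) = 44
D(6) = 5 x (44 + 9) = 265
D(7) = 6 x (265 + 44) = 1854
D(8) = 7 x (1854 + 265) = 14833
D(9) = 8 x (14833 + 1854) = 133496
D(10) = 9 x (133496 + 14833) = 1334961
D(11) = 10 x (1334961 + 133496) = 14684570
D(12) = 11 x (D(11) + D(10)) = 11 x (14684570 + 1334961)

Final answer: D(12) = 176214841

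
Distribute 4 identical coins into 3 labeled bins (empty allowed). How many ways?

Stars and bars: C(n+k-1, k-1) = C(6,2).

Final answer: C(6,2) = 15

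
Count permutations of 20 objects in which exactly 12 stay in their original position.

Choose which 12 elements are fixed: C(20,12) = 125970.
Derange the remaining 8 using D(j) = (j-1)(D(j-1) + D(j-2)), D(0)=1, D(1)=0: D(2)=1, D(3)=2, D(4)=9, D(5)=44, D(6)=265, D(7)=1854, D(8)=14833.
Total: 125970 x 14833.

Final answer: C(20,12) D(8) = 1868513010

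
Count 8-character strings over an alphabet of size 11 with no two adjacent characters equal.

First character: 11 choices. Each subsequent: 10 choices (must differ from the previous one).
Total: 11 x 10^7.

Final answer: 11 x 10^{7} = 110000000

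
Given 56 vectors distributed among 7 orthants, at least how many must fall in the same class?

By pigeonhole with 56 objects and 7 categories: ceiling(56/7).

Final answer: 8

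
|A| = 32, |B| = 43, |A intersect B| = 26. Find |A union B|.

|A union B| = |A| + |B| - |A intersect B| = 32 + 43 - 26.

Final answer: 49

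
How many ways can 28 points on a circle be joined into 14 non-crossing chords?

This is counted by the nth Catalan number C_n. Here n = 28/2 = 14.
C_n = C(2n,n) - C(2n,n+1), so C_{14} = C(28,14) - C(28,15) = 40116600 - 37442160.

Final answer: C_{14} = 2674440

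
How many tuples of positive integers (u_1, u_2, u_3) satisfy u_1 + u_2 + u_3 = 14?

Substitute u'_i = u_i - 1 (so u'_i >= 0). Then sum u'_i = 14 - 3 = 11.
Stars and bars: C(11+3-1, 3-1) = C(13,2).

Final answer: C(13,2) = 78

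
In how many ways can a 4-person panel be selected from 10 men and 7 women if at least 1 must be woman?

Sum over valid woman counts:
C(7,1)C(10,3) = 840
C(7,2)C(10,2) = 945
C(7,3)C(10,1) = 350
C(7,4)C(10,0) = 35
Total: 840 + 945 + 350 + 35.

Final answer: 2170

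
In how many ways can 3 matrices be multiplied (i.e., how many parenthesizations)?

This is counted by the nth Catalan number C_n. Here n = 3 - 1 = 2.
C_n = C(2n,n) - C(2n,n+1), so C_{2} = C(4,2) - C(4,3) = 6 - 4.

Final answer: C_{2} = 2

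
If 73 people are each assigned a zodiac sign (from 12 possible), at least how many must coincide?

There are 12 possible values for zodiac sign. With 73 people and 12 categories, by pigeonhole: ceiling(73/12).

Final answer: 7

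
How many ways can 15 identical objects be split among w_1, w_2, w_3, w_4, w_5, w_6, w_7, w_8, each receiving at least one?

Substitute w'_i = w_i - 1 (so w'_i >= 0). Then sum w'_i = 15 - 8 = 7.
Stars and bars: C(7+8-1, 8-1) = C(14,7).

Final answer: C(14,7) = 3432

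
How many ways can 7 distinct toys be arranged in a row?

The number of ways to arrange 7 distinct objects is 7!.

Final answer: 7! = 5040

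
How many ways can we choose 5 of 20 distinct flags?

C(20,5) = 20!/(5! x 15!).

Final answer: \binom{20}{5} = 15504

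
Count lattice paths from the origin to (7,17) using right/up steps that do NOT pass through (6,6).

Total paths to (7,17): C(24,17) = 346104.
Paths through (6,6): C(12,6) x C(12,11) = 11088.
Avoiding (6,6): 346104 - 11088.

Final answer: 335016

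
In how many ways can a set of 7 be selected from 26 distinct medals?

C(26,7) = 26!/(7! x 19!).

Final answer: \binom{26}{7} = 657800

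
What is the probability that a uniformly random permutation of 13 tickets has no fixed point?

Use the recurrence D(n) = (n-1)(D(n-1) + D(n-2)) with D(0)=1, D(1)=0.
Building up: D(2)=1, D(3)=2, D(4)=9, D(5)=44, D(6)=265, D(7)=1854, D(8)=14833, D(9)=133496, D(10)=1334961, D(11)=14684570, D(12)=176214841, D(13)=2290792932.
Total arrangements: 13! = 6227020800.
Probability = D(13)/13! = 63633137/172972800.

Final answer: D(13)/13! = 2290792932/6227020800 = 0.367879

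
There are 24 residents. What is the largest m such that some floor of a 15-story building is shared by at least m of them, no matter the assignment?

There are 15 possible values for floor of a 15-story building. With 24 residents and 15 categories, by pigeonhole: ceiling(24/15).

Final answer: 2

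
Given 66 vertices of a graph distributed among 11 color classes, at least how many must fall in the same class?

By pigeonhole with 66 objects and 11 categories: ceiling(66/11).

Final answer: 6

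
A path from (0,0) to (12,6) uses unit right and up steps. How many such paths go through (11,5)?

Paths (0,0)->(11,5): C(16,5) = 4368.
Paths (11,5)->(12,6): C(2,1) = 2.
By multiplication principle: 4368 x 2.

Final answer: 8736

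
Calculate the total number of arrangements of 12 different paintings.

The number of ways to arrange 12 distinct objects is 12!.

Final answer: 12! = 479001600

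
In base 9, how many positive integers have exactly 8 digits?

In base 9, the leading digit has 8 choices (1..8); each of the remaining 7 digits has 9 choices.
Total: 8 x 9^7.

Final answer: 38263752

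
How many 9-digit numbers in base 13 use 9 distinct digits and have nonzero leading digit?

The leading digit has 12 choices (anything but zero); the next has 12 (anything but the first), then 11, and so on, one fewer each time.
Total: 12 x 12 x 11 x 10 x 9 x 8 x 7 x 6 x 5.

Final answer: 239500800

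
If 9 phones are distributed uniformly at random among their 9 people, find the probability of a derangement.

Derangements satisfy D(n) = (n-1)(D(n-1) + D(n-2)), starting from D(0)=1, D(1)=0.
Building up: D(2)=1, D(3)=2, D(4)=9, D(5)=44, D(6)=265, D(7)=1854, D(8)=14833, D(9)=133496.
Total arrangements: 9! = 362880.
Probability = D(9)/9! = 16687/45360.

Final answer: D(9)/9! = 133496/362880 = 0.367879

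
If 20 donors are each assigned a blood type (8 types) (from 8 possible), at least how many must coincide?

There are 8 possible values for blood type (8 types). With 20 donors and 8 categories, by pigeonhole: ceiling(20/8).

Final answer: 3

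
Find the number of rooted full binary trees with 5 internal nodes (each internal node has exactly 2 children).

This is a standard Catalan-number count: the answer is C_n. Here n = 5.
Using C_0 = 1 and C_(k+1) = C_k x 2(2k+1)/(k+2), build up term by term: C_1=1, C_2=2, C_3=5, C_4=14, C_5=42.

Final answer: C_{5} = 42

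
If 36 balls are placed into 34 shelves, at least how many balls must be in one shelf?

By the pigeonhole principle: ceiling(36/34).

Final answer: 2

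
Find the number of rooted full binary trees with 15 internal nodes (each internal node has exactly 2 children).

This is counted by the nth Catalan number C_n. Here n = 15.
Using C_0 = 1 and C_(k+1) = C_k x 2(2k+1)/(k+2), build up term by term: C_1=1, C_2=2, C_3=5, C_4=14, C_5=42, C_6=132, C_7=429, C_8=1430, C_9=4862, C_10=16796, C_11=58786, C_12=208012, C_13=742900, C_14=2674440, C_15=9694845.

Final answer: C_{15} = 9694845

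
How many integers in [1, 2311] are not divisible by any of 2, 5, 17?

|div by 2|=1155, |div by 5|=462, |div by 17|=135.
|div by 2&5|=231, |div by 2&17|=67, |div by 5&17|=27, |div by all|=13.
By inclusion-exclusion, divisible by at least one: 1155+462+135-231-67-27+13 = 1440.
Not divisible by any: 2311 - 1440.

Final answer: 871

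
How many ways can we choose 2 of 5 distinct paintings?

C(5,2) = 5!/(2! x (5-2)!).

Final answer: C(5,2) = 10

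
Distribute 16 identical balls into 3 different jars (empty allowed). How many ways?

Stars and bars: C(n+k-1, k-1) = C(18,2).

Final answer: C(18,2) = 153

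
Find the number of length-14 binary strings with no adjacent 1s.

Classify by the final bit: ...0 gives a(n-1) strings, ...01 gives a(n-2) strings. Thus a(n) = a(n-1) + a(n-2) with a(1)=2, a(2)=3.
Computing successive values: a(1)=2, a(2)=3, a(3)=5, a(4)=8, a(5)=13, a(6)=21, a(7)=34, a(8)=55, a(9)=89, a(10)=144, a(11)=233, a(12)=377, a(13)=610, a(14)=987.

Final answer: 987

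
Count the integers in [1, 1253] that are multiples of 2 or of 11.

Multiples of 2: 626. Multiples of 11: 113. Of both (lcm=22): 56.
By inclusion-exclusion: 626 + 113 - 56.

Final answer: 683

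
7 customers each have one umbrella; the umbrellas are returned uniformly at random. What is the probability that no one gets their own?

Derangements satisfy D(n) = (n-1)(D(n-1) + D(n-2)), starting from D(0)=1, D(1)=0.
Building up: D(2)=1, D(3)=2, D(4)=9, D(5)=44, D(6)=265, D(7)=1854.
Total arrangements: 7! = 5040.
Probability = D(7)/7! = 103/280.

Final answer: D(7)/7! = 1854/5040 = 0.367857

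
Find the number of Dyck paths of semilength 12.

Total monotonic paths to (12,12): C(24,12) = 2704156.
Paths that cross above y=x (reflection bijection): C(24,13) = 2496144.
Valid Dyck paths: 2704156 - 2496144.
(Check: C(24,12) - C(24,13) = C(24,12)/13, the Catalan number C_{12}.)

Final answer: C_{12} = 208012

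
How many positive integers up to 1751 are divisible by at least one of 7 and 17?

Multiples of 7: 250. Multiples of 17: 103. Of both (lcm=119): 14.
By inclusion-exclusion: 250 + 103 - 14.

Final answer: 339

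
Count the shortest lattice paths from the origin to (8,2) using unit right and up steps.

Each path has 8 right steps and 2 up steps in some order (10 steps total).
Choose which 2 of the 10 steps are up: C(10,2).

Final answer: C(10,2) = 45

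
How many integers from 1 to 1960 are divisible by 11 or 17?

Multiples of 11: 178. Multiples of 17: 115. Of both (lcm=187): 10.
By inclusion-exclusion: 178 + 115 - 10.

Final answer: 283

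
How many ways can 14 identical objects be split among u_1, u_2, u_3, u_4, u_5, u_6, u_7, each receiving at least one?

Substitute u'_i = u_i - 1 (so u'_i >= 0). Then sum u'_i = 14 - 7 = 7.
Stars and bars: C(7+7-1, 7-1) = C(13,6).

Final answer: C(13,6) = 1716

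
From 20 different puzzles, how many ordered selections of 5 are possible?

P(20,5) = 20!/(20-5)! = 20!/15!.

Final answer: P(20,5) = 1860480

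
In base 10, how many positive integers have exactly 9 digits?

Leading digit: 9 options (nonzero). Other 8 digit(s): 10 options each.
Total: 9 x 10^8.

Final answer: 900000000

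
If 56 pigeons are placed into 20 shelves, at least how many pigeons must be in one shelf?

By the pigeonhole principle: ceiling(56/20).

Final answer: 3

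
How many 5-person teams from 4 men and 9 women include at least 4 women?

Sum over valid woman counts:
C(9,4)C(4,1) = 504
C(9,5)C(4,0) = 126
Total: 504 + 126.

Final answer: 630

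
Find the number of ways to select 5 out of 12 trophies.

C(12,5) = 12!/(5! x (12-5)!).

Final answer: C(12,5) = 792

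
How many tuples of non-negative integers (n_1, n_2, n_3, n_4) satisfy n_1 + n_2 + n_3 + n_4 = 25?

Stars and bars with 25 stars and 3 bars:
C(25+4-1, 4-1) = C(28,3).

Final answer: C(28,3) = 3276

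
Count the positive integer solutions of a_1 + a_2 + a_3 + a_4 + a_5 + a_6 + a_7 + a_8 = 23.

Substitute a'_i = a_i - 1 (so a'_i >= 0). Then sum a'_i = 23 - 8 = 15.
Stars and bars: C(15+8-1, 8-1) = C(22,7).

Final answer: C(22,7) = 170544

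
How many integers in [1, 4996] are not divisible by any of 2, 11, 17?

|div by 2|=2498, |div by 11|=454, |div by 17|=293.
|div by 2&11|=227, |div by 2&17|=146, |div by 11&17|=26, |div by all|=13.
By inclusion-exclusion, divisible by at least one: 2498+454+293-227-146-26+13 = 2859.
Not divisible by any: 4996 - 2859.

Final answer: 2137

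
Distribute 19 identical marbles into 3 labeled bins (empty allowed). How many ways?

Stars and bars: C(n+k-1, k-1) = C(21,2).

Final answer: C(21,2) = 210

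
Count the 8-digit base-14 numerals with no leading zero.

In base 14, the leading digit has 13 choices (1..13); each of the remaining 7 digits has 14 choices.
Total: 13 x 14^7.

Final answer: 1370375552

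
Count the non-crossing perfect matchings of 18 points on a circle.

The structures are counted by the Catalan number C_n. Here n = 18/2 = 9.
Using C_0 = 1 and C_(k+1) = C_k x 2(2k+1)/(k+2), build up term by term: C_1=1, C_2=2, C_3=5, C_4=14, C_5=42, C_6=132, C_7=429, C_8=1430, C_9=4862.

Final answer: C_{9} = 4862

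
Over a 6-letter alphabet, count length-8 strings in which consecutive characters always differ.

Let g(n) count such strings. g(1) = 6, and each valid string of length n-1 extends in 5 ways (any symbol but the last), so g(n) = 5 g(n-1).
Total: g(8) = 6 x 5^7.

Final answer: 6 x 5^{7} = 468750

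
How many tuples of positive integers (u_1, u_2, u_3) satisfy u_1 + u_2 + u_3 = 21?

Substitute u'_i = u_i - 1 (so u'_i >= 0). Then sum u'_i = 21 - 3 = 18.
Stars and bars: C(18+3-1, 3-1) = C(20,2).

Final answer: C(20,2) = 190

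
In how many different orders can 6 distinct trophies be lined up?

The number of ways to arrange 6 distinct objects is 6!.

Final answer: 6! = 720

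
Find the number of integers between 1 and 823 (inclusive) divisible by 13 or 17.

Multiples of 13: 63. Multiples of 17: 48. Of both (lcm=221): 3.
By inclusion-exclusion: 63 + 48 - 3.

Final answer: 108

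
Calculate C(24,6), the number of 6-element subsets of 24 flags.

C(24,6) = 24!/(6! x 18!).

Final answer: \binom{24}{6} = 134596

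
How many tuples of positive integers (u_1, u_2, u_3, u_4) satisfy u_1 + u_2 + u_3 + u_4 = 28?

Substitute u'_i = u_i - 1 (so u'_i >= 0). Then sum u'_i = 28 - 4 = 24.
Stars and bars: C(24+4-1, 4-1) = C(27,3).

Final answer: C(27,3) = 2925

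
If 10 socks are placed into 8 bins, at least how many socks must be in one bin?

By the pigeonhole principle: ceiling(10/8).

Final answer: 2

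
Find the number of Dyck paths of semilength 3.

Total monotonic paths to (3,3): C(6,3) = 20.
By the reflection principle, paths that go above the diagonal number C(6,4) = 15.
Valid Dyck paths: 20 - 15.
(This is the Catalan number C_{3}.)

Final answer: C_{3} = 5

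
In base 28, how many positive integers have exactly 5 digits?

Leading digit: 27 options (nonzero). Other 4 digit(s): 28 options each.
Total: 27 x 28^4.

Final answer: 16595712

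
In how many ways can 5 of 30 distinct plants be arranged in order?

P(30,5) = 30!/(30-5)! = 30!/25!.

Final answer: P(30,5) = 17100720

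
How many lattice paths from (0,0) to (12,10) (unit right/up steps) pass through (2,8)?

Paths (0,0)->(2,8): C(10,8) = 45.
Paths (2,8)->(12,10): C(12,2) = 66.
By multiplication principle: 45 x 66.

Final answer: 2970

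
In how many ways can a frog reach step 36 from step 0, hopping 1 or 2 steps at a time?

Let f(n) count the ways. The last step is size 1 or 2, so f(n) = f(n-1) + f(n-2) with f(1)=1, f(2)=2.
Iterating the recurrence: f(1)=1, f(2)=2, f(3)=3, f(4)=5, f(5)=8, f(6)=13, f(7)=21, f(8)=34, f(9)=55, f(10)=89, f(11)=144, f(12)=233, f(13)=377, f(14)=610, f(15)=987, f(16)=1597, f(17)=2584, f(18)=4181, f(19)=6765, f(20)=10946, f(21)=17711, f(22)=28657, f(23)=46368, f(24)=75025, f(25)=121393, f(26)=196418, f(27)=317811, f(28)=514229, f(29)=832040, f(30)=1346269, f(31)=2178309, f(32)=3524578, f(33)=5702887, f(34)=9227465, f(35)=14930352, f(36)=24157817.

Final answer: 24157817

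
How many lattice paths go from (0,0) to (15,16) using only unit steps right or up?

Each path has 15 right steps and 16 up steps in some order (31 steps total).
Choose which 16 of the 31 steps are up: C(31,16).

Final answer: C(31,16) = 300540195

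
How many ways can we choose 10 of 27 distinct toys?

C(27,10) = 27!/(10! x 17!).

Final answer: \binom{27}{10} = 8436285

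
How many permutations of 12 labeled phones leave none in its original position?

D(n) = (n-1)(D(n-1) + D(n-2)), D(0)=1, D(1)=0.
D(2) = 1 x (0 + 1) = 1
D(3) = 2 x (1 + 0) = 2
D(4) = 3 x (2 + 1) = 9
D(5) = 4 x (9 + 2) = 44
D(6) = 5 x (44 + 9) = 265
D(7) = 6 x (265 + 44) = 1854
D(8) = 7 x (1854 + 265) = 14833
D(9) = 8 x (14833 + 1854) = 133496
D(10) = 9 x (133496 + 14833) = 1334961
D(11) = 10 x (1334961 + 133496) = 14684570
D(12) = 11 x (D(11) + D(10)) = 11 x (14684570 + 1334961)

Final answer: D(12) = 176214841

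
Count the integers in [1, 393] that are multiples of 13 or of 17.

Multiples of 13: 30. Multiples of 17: 23. Of both (lcm=221): 1.
By inclusion-exclusion: 30 + 23 - 1.

Final answer: 52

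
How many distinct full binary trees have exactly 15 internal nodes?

This is counted by the nth Catalan number C_n. Here n = 15.
C_n = C(2n,n)/(n+1), so C_{15} = C(30,15)/16 = 155117520/16.

Final answer: C_{15} = 9694845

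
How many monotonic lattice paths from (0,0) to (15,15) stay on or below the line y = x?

Total monotonic paths to (15,15): C(30,15) = 155117520.
Reflecting each bad path at its first crossing gives a bijection with paths to (14,16): C(30,16) = 145422675.
Valid Dyck paths: 155117520 - 145422675.
(This is the Catalan number C_{15}.)

Final answer: C_{15} = 9694845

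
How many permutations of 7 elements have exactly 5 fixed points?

Choose which 5 elements are fixed: C(7,5) = 21.
Derange the remaining 2 using D(j) = (j-1)(D(j-1) + D(j-2)), D(0)=1, D(1)=0: D(2)=1.
Total: 21 x 1.

Final answer: C(7,5) D(2) = 21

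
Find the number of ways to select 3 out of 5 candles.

C(5,3) = 5!/(3! x (5-3)!).

Final answer: C(5,3) = 10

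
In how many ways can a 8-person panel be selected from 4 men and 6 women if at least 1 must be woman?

Sum over valid woman counts:
C(6,4)C(4,4) = 15
C(6,5)C(4,3) = 24
C(6,6)C(4,2) = 6
Total: 15 + 24 + 6.

Final answer: 45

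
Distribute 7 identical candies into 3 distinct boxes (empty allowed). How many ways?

Stars and bars: C(n+k-1, k-1) = C(9,2).

Final answer: C(9,2) = 36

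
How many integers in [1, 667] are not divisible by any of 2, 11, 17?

|div by 2|=333, |div by 11|=60, |div by 17|=39.
|div by 2&11|=30, |div by 2&17|=19, |div by 11&17|=3, |div by all|=1.
By inclusion-exclusion, divisible by at least one: 333+60+39-30-19-3+1 = 381.
Not divisible by any: 667 - 381.

Final answer: 286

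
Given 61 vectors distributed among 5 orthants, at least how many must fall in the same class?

By pigeonhole with 61 objects and 5 categories: ceiling(61/5).

Final answer: 13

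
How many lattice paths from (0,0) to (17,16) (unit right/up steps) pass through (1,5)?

Paths (0,0)->(1,5): C(6,5) = 6.
Paths (1,5)->(17,16): C(27,11) = 13037895.
By multiplication principle: 6 x 13037895.

Final answer: 78227370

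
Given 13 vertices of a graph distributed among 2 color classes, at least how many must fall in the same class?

By pigeonhole with 13 objects and 2 categories: ceiling(13/2).

Final answer: 7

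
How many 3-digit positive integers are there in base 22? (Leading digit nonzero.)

These are the integers in [22^2, 22^3), so the count is 22^3 - 22^2 = 21 x 22^2.

Final answer: 10164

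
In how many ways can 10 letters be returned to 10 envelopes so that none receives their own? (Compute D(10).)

Use the recurrence D(n) = (n-1)(D(n-1) + D(n-2)) with D(0)=1, D(1)=0.
D(2) = 1 x (0 + 1) = 1
D(3) = 2 x (1 + 0) = 2
D(4) = 3 x (2 + 1) = 9
D(5) = 4 x (9 + 2) = 44
D(6) = 5 x (44 + 9) = 265
D(7) = 6 x (265 + 44) = 1854
D(8) = 7 x (1854 + 265) = 14833
D(9) = 8 x (14833 + 1854) = 133496
D(10) = 9 x (D(9) + D(8)) = 9 x (133496 + 14833)

Final answer: D(10) = 1334961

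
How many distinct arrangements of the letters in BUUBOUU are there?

Letters (B:2, O:1, U:4). Total letters: 7.
Permutations = 7!/(4! x 2!).

Final answer: 105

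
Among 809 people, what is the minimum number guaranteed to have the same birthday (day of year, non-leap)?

There are 365 possible values for birthday (day of year, non-leap). With 809 people and 365 categories, by pigeonhole: ceiling(809/365).

Final answer: 3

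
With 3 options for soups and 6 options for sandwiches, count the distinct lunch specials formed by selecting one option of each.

By the multiplication principle: 3 x 6.

Final answer: 18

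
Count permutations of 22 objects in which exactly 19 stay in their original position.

Choose which 19 elements are fixed: C(22,19) = 1540.
Derange the remaining 3 using D(j) = (j-1)(D(j-1) + D(j-2)), D(0)=1, D(1)=0: D(2)=1, D(3)=2.
Total: 1540 x 2.

Final answer: C(22,19) D(3) = 3080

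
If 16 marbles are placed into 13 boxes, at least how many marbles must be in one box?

By the pigeonhole principle: ceiling(16/13).

Final answer: 2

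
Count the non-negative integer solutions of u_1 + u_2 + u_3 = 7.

Stars and bars with 7 stars and 2 bars:
C(7+3-1, 3-1) = C(9,2).

Final answer: C(9,2) = 36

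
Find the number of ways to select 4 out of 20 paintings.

C(20,4) = 20!/(4! x (20-4)!).

Final answer: C(20,4) = 4845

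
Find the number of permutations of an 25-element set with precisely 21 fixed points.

Choose which 21 elements are fixed: C(25,21) = 12650.
Derange the remaining 4 using D(j) = (j-1)(D(j-1) + D(j-2)), D(0)=1, D(1)=0: D(2)=1, D(3)=2, D(4)=9.
Total: 12650 x 9.

Final answer: C(25,21) D(4) = 113850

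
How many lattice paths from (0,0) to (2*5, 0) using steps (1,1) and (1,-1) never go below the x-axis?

Total monotonic paths to (5,5): C(10,5) = 252.
A path is bad iff it touches y = x + 1; reflecting its initial segment maps bad paths bijectively onto all paths to (4,6), of which there are C(10,6) = 210.
Valid Dyck paths: 252 - 210.
(Equivalently, C_{5} = C(10,5)/6 = 252/6.)

Final answer: C_{5} = 42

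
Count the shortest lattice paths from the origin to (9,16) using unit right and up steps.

Each path has 9 right steps and 16 up steps in some order (25 steps total).
Choose which 16 of the 25 steps are up: C(25,16).

Final answer: C(25,16) = 2042975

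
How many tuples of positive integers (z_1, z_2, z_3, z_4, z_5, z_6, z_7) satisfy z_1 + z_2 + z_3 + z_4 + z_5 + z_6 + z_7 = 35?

Substitute z'_i = z_i - 1 (so z'_i >= 0). Then sum z'_i = 35 - 7 = 28.
Stars and bars: C(28+7-1, 7-1) = C(34,6).

Final answer: C(34,6) = 1344904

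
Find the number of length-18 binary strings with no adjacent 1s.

Classify by the final bit: ...0 gives a(n-1) strings, ...01 gives a(n-2) strings. Thus a(n) = a(n-1) + a(n-2) with a(1)=2, a(2)=3.
Computing successive values: a(1)=2, a(2)=3, a(3)=5, a(4)=8, a(5)=13, a(6)=21, a(7)=34, a(8)=55, a(9)=89, a(10)=144, a(11)=233, a(12)=377, a(13)=610, a(14)=987, a(15)=1597, a(16)=2584, a(17)=4181, a(18)=6765.

Final answer: 6765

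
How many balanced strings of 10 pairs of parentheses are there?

This is counted by the nth Catalan number C_n. Here n = 10 (pairs).
C_n = C(2n,n) - C(2n,n+1), so C_{10} = C(20,10) - C(20,11) = 184756 - 167960.

Final answer: C_{10} = 16796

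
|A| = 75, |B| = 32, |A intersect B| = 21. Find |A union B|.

|A union B| = |A| + |B| - |A intersect B| = 75 + 32 - 21.

Final answer: 86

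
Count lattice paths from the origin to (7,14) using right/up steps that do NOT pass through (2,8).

Total paths to (7,14): C(21,14) = 116280.
Paths through (2,8): C(10,8) x C(11,6) = 20790.
Avoiding (2,8): 116280 - 20790.

Final answer: 95490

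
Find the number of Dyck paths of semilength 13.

Total monotonic paths to (13,13): C(26,13) = 10400600.
By the reflection principle, paths that go above the diagonal number C(26,14) = 9657700.
Valid Dyck paths: 10400600 - 9657700.
(This is the Catalan number C_{13}.)

Final answer: C_{13} = 742900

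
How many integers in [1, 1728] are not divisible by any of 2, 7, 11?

|div by 2|=864, |div by 7|=246, |div by 11|=157.
|div by 2&7|=123, |div by 2&11|=78, |div by 7&11|=22, |div by all|=11.
By inclusion-exclusion, divisible by at least one: 864+246+157-123-78-22+11 = 1055.
Not divisible by any: 1728 - 1055.

Final answer: 673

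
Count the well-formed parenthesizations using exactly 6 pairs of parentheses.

This is counted by the nth Catalan number C_n. Here n = 6 (pairs).
C_n = (2n)!/(n!(n+1)!), so C_{6} = 12!/(6! x 7!) = C(12,6)/7 = 924/7.

Final answer: C_{6} = 132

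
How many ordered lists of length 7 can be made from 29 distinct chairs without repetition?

P(29,7) = 29!/(29-7)! = 29!/22!.

Final answer: P(29,7) = 7866331200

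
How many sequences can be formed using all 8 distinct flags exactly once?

The number of ways to arrange 8 distinct objects is 8!.

Final answer: 8! = 40320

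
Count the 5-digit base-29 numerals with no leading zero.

These are the integers in [29^4, 29^5), so the count is 29^5 - 29^4 = 28 x 29^4.

Final answer: 19803868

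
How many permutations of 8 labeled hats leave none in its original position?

Use the recurrence D(n) = (n-1)(D(n-1) + D(n-2)) with D(0)=1, D(1)=0.
D(2) = 1 x (0 + 1) = 1
D(3) = 2 x (1 + 0) = 2
D(4) = 3 x (2 + 1) = 9
D(5) = 4 x (9 + 2) = 44
D(6) = 5 x (44 + 9) = 265
D(7) = 6 x (265 + 44) = 1854
D(8) = 7 x (D(7) + D(6)) = 7 x (1854 + 265)

Final answer: D(8) = 14833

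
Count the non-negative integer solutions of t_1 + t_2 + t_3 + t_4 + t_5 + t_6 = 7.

Stars and bars with 7 stars and 5 bars:
C(7+6-1, 6-1) = C(12,5).

Final answer: C(12,5) = 792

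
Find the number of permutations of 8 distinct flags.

The number of ways to arrange 8 distinct objects is 8!.

Final answer: 8! = 40320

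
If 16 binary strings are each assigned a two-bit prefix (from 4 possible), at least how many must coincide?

There are 4 possible values for two-bit prefix. With 16 binary strings and 4 categories, by pigeonhole: ceiling(16/4).

Final answer: 4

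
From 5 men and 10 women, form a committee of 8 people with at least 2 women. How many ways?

Sum over valid woman counts:
C(10,3)C(5,5) = 120
C(10,4)C(5,4) = 1050
C(10,5)C(5,3) = 2520
C(10,6)C(5,2) = 2100
C(10,7)C(5,1) = 600
C(10,8)C(5,0) = 45
Total: 120 + 1050 + 2520 + 2100 + 600 + 45.

Final answer: 6435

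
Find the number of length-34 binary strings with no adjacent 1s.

Classify by the final bit: ...0 gives a(n-1) strings, ...01 gives a(n-2) strings. Thus a(n) = a(n-1) + a(n-2) with a(1)=2, a(2)=3.
Building up term by term: a(1)=2, a(2)=3, a(3)=5, a(4)=8, a(5)=13, a(6)=21, a(7)=34, a(8)=55, a(9)=89, a(10)=144, a(11)=233, a(12)=377, a(13)=610, a(14)=987, a(15)=1597, a(16)=2584, a(17)=4181, a(18)=6765, a(19)=10946, a(20)=17711, a(21)=28657, a(22)=46368, a(23)=75025, a(24)=121393, a(25)=196418, a(26)=317811, a(27)=514229, a(28)=832040, a(29)=1346269, a(30)=2178309, a(31)=3524578, a(32)=5702887, a(33)=9227465, a(34)=14930352.

Final answer: 14930352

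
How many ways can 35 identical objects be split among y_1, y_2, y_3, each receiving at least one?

Substitute y'_i = y_i - 1 (so y'_i >= 0). Then sum y'_i = 35 - 3 = 32.
Stars and bars: C(32+3-1, 3-1) = C(34,2).

Final answer: C(34,2) = 561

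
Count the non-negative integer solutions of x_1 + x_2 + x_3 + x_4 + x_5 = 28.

Stars and bars with 28 stars and 4 bars:
C(28+5-1, 5-1) = C(32,4).

Final answer: C(32,4) = 35960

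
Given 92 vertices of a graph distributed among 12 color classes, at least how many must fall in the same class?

By pigeonhole with 92 objects and 12 categories: ceiling(92/12).

Final answer: 8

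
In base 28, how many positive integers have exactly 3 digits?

Leading digit: 27 options (nonzero). Other 2 digit(s): 28 options each.
Total: 27 x 28^2.

Final answer: 21168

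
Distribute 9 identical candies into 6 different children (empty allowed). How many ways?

Stars and bars: C(n+k-1, k-1) = C(14,5).

Final answer: C(14,5) = 2002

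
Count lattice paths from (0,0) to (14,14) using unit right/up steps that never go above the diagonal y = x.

Total monotonic paths to (14,14): C(28,14) = 40116600.
By the reflection principle, paths that go above the diagonal number C(28,15) = 37442160.
Valid Dyck paths: 40116600 - 37442160.
(This is the Catalan number C_{14}.)

Final answer: C_{14} = 2674440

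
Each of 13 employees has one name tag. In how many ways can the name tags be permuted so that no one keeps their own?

Derangements satisfy D(n) = (n-1)(D(n-1) + D(n-2)), starting from D(0)=1, D(1)=0.
D(2) = 1 x (0 + 1) = 1
D(3) = 2 x (1 + 0) = 2
D(4) = 3 x (2 + 1) = 9
D(5) = 4 x (9 + 2) = 44
D(6) = 5 x (44 + 9) = 265
D(7) = 6 x (265 + 44) = 1854
D(8) = 7 x (1854 + 265) = 14833
D(9) = 8 x (14833 + 1854) = 133496
D(10) = 9 x (133496 + 14833) = 1334961
D(11) = 10 x (1334961 + 133496) = 14684570
D(12) = 11 x (14684570 + 1334961) = 176214841
D(13) = 12 x (D(12) + D(11)) = 12 x (176214841 + 14684570)

Final answer: D(13) = 2290792932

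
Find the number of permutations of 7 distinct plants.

The number of ways to arrange 7 distinct objects is 7!.

Final answer: 7! = 5040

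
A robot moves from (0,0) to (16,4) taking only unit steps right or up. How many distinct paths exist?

Each path has 16 right steps and 4 up steps in some order (20 steps total).
Choose which 4 of the 20 steps are up: C(20,4).

Final answer: C(20,4) = 4845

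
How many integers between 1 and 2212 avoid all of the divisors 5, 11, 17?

|div by 5|=442, |div by 11|=201, |div by 17|=130.
|div by 5&11|=40, |div by 5&17|=26, |div by 11&17|=11, |div by all|=2.
By inclusion-exclusion, divisible by at least one: 442+201+130-40-26-11+2 = 698.
Not divisible by any: 2212 - 698.

Final answer: 1514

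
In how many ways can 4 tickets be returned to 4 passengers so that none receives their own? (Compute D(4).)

Use the recurrence D(n) = (n-1)(D(n-1) + D(n-2)) with D(0)=1, D(1)=0.
D(2) = 1 x (0 + 1) = 1
D(3) = 2 x (1 + 0) = 2
D(4) = 3 x (D(3) + D(2)) = 3 x (2 + 1)

Final answer: D(4) = 9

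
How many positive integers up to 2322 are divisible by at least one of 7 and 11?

Multiples of 7: 331. Multiples of 11: 211. Of both (lcm=77): 30.
By inclusion-exclusion: 331 + 211 - 30.

Final answer: 512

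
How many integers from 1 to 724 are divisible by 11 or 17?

Multiples of 11: 65. Multiples of 17: 42. Of both (lcm=187): 3.
By inclusion-exclusion: 65 + 42 - 3.

Final answer: 104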